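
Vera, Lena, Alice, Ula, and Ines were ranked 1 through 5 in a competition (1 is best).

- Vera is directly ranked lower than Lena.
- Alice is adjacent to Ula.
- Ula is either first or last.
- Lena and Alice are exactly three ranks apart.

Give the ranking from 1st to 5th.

Lena, Vera, Ines, Alice, Ula

From clue 1: Vera is in {2,3,4,5}.
From clues 1–2: Ines is in {1,3,5}.
From clues 1–3: Alice is in {2,4}.
From clues 1–4: Lena → rank 1, Vera → rank 2, Ines → rank 3, Alice → rank 4, Ula → rank 5.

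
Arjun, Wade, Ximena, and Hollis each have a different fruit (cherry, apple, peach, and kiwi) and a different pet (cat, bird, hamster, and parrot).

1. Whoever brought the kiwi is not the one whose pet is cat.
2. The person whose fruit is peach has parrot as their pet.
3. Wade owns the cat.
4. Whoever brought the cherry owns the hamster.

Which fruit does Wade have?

apple

With clues 1–3, kiwi and peach are impossible for Wade's fruit.
With clues 1–4, cherry is impossible for Wade's fruit.
That leaves apple.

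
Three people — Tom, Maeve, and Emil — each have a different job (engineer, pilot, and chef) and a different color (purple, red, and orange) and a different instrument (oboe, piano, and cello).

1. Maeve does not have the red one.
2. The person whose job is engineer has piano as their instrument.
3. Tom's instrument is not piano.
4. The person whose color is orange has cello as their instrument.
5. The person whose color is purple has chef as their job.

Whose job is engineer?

With clues 1–3, Tom is impossible for the one with job engineer.
With clues 1–5, Maeve is impossible for the one with job engineer.
That leaves Emil.

Emil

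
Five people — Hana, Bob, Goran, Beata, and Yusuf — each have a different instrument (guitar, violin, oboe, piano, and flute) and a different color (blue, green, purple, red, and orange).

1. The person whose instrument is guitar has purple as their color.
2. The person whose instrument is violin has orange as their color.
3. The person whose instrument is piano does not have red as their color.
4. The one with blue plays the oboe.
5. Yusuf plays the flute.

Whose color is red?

With clues 1–5, Beata, Bob, Goran, and Hana are impossible for the one with color red.
That leaves Yusuf.

Yusuf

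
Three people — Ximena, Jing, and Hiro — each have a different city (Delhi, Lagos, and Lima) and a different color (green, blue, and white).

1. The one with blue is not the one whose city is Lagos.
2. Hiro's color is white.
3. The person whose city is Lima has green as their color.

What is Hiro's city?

Lagos

With clues 1–3, Delhi and Lima are impossible for Hiro's city.
That leaves Lagos.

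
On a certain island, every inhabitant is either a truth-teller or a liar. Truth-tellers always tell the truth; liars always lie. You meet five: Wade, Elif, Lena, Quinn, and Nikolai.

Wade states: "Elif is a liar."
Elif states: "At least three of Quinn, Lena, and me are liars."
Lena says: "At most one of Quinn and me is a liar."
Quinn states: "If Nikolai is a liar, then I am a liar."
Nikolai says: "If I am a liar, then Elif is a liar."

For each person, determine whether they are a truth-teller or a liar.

Wade: truth-teller, Elif: liar, Lena: truth-teller, Quinn: truth-teller, Nikolai: truth-teller

Consider Wade. Suppose Wade is a liar.
Then no assignment of the remaining roles makes every statement match its speaker's type — contradiction.
So Wade is a truth-teller.
Consider Elif. Suppose Elif is a truth-teller.
Then Wade's statement comes out false, contradicting Wade being a truth-teller.
So Elif is a liar.
With that fixed, Nikolai's statement is true, so Nikolai is a truth-teller.
With that fixed, Quinn's statement is true, so Quinn is a truth-teller.
With that fixed, Lena's statement is true, so Lena is a truth-teller.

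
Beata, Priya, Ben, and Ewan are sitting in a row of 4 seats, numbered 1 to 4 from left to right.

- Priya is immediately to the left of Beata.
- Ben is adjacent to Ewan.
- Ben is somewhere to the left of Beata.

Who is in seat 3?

With clues 1–2, Beata is ruled out for seat 3.
With clues 1–3, Ben and Ewan are ruled out for seat 3.
So seat 3 is Priya.

Priya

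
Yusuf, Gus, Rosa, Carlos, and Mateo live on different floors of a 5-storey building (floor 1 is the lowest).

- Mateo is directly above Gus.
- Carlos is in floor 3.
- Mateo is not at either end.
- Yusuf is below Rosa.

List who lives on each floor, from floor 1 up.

Gus, Mateo, Carlos, Yusuf, Rosa

From clue 1: Gus is in {1,2,3,4}.
From clues 1–2: Carlos → floor 3.
From clues 1–3: Gus → floor 1, Mateo → floor 2.
From clues 1–4: Yusuf → floor 4, Rosa → floor 5.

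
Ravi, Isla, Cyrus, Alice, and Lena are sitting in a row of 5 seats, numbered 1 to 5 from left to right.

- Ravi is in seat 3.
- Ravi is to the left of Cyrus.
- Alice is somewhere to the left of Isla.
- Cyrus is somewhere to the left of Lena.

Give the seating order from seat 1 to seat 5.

Alice, Isla, Ravi, Cyrus, Lena

From clue 1: Ravi → seat 3.
From clues 1–2: Cyrus is in {4,5}.
From clues 1–4: Alice → seat 1, Isla → seat 2, Cyrus → seat 4, Lena → seat 5.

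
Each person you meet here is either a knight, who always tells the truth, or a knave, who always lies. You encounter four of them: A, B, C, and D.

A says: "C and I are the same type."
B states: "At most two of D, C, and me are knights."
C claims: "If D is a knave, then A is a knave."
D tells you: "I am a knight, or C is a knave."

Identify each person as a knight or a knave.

A: knave, B: knight, C: knight, D: knave

Consider A. Suppose A is a knight.
Then no assignment of the remaining roles makes every statement match its speaker's type — contradiction.
So A is a knave.
With that fixed, C's statement is true, so C is a knight.
Consider B. Suppose B is a knave.
Then B's own statement would have to be false, but it can't be — contradiction.
So B is a knight.
Consider D. Suppose D is a knight.
Then B's statement comes out false, contradicting B being a knight.
So D is a knave.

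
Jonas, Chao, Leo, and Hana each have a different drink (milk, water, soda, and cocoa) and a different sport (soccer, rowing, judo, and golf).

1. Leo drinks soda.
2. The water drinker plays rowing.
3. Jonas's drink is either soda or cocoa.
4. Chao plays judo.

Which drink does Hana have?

Clue 1 rules out soda for Hana's drink.
With clues 1–3, cocoa is impossible for Hana's drink.
With clues 1–4, milk is impossible for Hana's drink.
That leaves water.

water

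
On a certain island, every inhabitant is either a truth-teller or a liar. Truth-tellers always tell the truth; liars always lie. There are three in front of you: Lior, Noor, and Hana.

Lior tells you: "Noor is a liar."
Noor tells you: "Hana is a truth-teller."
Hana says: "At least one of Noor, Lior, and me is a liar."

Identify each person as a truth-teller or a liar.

Lior: liar, Noor: truth-teller, Hana: truth-teller

Consider Lior. Suppose Lior is a truth-teller.
Then no assignment of the remaining roles makes every statement match its speaker's type — contradiction.
So Lior is a liar.
With that fixed, Hana's statement is true, so Hana is a truth-teller.
With that fixed, Noor's statement is true, so Noor is a truth-teller.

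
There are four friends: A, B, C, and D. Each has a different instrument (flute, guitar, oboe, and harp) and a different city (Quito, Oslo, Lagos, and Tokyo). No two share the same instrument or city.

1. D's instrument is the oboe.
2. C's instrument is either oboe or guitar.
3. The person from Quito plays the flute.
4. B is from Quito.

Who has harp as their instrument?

A

Clue 1 rules out D for the one with instrument harp.
With clues 1–2, C is impossible for the one with instrument harp.
With clues 1–4, B is impossible for the one with instrument harp.
That leaves A.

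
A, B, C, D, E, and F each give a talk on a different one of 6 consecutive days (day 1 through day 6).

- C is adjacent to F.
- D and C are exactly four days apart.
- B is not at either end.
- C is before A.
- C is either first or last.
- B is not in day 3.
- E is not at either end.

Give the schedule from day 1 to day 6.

From clues 1–2: C is in {1,2,5,6}.
From clues 1–3: B is in {2,3,4,5}.
From clues 1–4: C is in {1,2,5}.
From clues 1–5: C → day 1, F → day 2, D → day 5.
From clues 1–6: B → day 4.
From clues 1–7: E → day 3, A → day 6.

C, F, E, B, D, A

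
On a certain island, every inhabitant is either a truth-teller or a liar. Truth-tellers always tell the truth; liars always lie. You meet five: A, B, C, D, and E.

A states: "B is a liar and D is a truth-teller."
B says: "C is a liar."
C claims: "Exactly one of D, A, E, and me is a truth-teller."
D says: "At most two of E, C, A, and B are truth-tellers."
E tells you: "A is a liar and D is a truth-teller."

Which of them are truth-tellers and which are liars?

A: liar, B: truth-teller, C: liar, D: truth-teller, E: truth-teller

Consider A. Suppose A is a truth-teller.
Then no assignment of the remaining roles makes every statement match its speaker's type — contradiction.
So A is a liar.
Consider B. Suppose B is a liar.
Then no assignment of the remaining roles makes every statement match its speaker's type — contradiction.
So B is a truth-teller.
Consider C. Suppose C is a truth-teller.
Then B's statement comes out false, contradicting B being a truth-teller.
So C is a liar.
With that fixed, D's statement is true, so D is a truth-teller.
With that fixed, E's statement is true, so E is a truth-teller.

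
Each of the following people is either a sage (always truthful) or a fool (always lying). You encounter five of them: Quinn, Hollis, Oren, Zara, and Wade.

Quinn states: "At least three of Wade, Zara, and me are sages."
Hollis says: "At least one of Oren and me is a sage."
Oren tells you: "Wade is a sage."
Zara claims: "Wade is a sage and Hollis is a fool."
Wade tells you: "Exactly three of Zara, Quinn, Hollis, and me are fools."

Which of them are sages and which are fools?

Consider Quinn. Suppose Quinn is a sage.
Then no assignment of the remaining roles makes every statement match its speaker's type — contradiction.
So Quinn is a fool.
Consider Hollis. Suppose Hollis is a sage.
Then no assignment of the remaining roles makes every statement match its speaker's type — contradiction.
So Hollis is a fool.
Consider Oren. Suppose Oren is a sage.
Then Hollis's statement comes out true, contradicting Hollis being a fool.
So Oren is a fool.
Consider Zara. Suppose Zara is a sage.
Then whichever role Wade has, Wade's statement has the wrong truth value — contradiction.
So Zara is a fool.
Consider Wade. Suppose Wade is a sage.
Then Oren's statement comes out true, contradicting Oren being a fool.
So Wade is a fool.

Quinn: fool, Hollis: fool, Oren: fool, Zara: fool, Wade: fool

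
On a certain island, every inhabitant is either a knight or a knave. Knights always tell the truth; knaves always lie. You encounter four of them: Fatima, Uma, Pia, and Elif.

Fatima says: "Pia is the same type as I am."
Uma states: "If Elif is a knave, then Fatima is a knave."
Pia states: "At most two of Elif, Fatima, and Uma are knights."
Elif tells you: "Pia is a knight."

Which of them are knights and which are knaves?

Fatima: knave, Uma: knight, Pia: knight, Elif: knight

Consider Fatima. Suppose Fatima is a knight.
Then no assignment of the remaining roles makes every statement match its speaker's type — contradiction.
So Fatima is a knave.
With that fixed, Uma's statement is true, so Uma is a knight.
With that fixed, Pia's statement is true, so Pia is a knight.
With that fixed, Elif's statement is true, so Elif is a knight.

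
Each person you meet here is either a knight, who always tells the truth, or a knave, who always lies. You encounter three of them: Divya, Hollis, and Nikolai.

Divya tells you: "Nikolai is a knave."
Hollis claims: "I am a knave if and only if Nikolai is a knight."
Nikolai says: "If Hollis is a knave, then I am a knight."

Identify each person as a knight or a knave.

Consider Divya. Suppose Divya is a knave.
Then no assignment of the remaining roles makes every statement match its speaker's type — contradiction.
So Divya is a knight.
Consider Hollis. Suppose Hollis is a knight.
Then no assignment of the remaining roles makes every statement match its speaker's type — contradiction.
So Hollis is a knave.
Consider Nikolai. Suppose Nikolai is a knight.
Then Divya's statement comes out false, contradicting Divya being a knight.
So Nikolai is a knave.

Divya: knight, Hollis: knave, Nikolai: knave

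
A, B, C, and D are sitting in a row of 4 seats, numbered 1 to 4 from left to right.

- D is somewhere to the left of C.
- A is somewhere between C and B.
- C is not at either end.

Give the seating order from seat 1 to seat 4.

D, C, A, B

From clue 1: C is in {2,3,4}.
From clues 1–2: A is in {2,3}.
From clues 1–3: D → seat 1, C → seat 2, A → seat 3, B → seat 4.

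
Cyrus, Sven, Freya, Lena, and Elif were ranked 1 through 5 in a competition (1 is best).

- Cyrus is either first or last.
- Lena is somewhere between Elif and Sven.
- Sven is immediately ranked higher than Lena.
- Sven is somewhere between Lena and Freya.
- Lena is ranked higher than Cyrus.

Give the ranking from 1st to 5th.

Freya, Sven, Lena, Elif, Cyrus

From clue 1: Cyrus is in {1,5}.
From clues 1–5: Freya → rank 1, Sven → rank 2, Lena → rank 3, Elif → rank 4, Cyrus → rank 5.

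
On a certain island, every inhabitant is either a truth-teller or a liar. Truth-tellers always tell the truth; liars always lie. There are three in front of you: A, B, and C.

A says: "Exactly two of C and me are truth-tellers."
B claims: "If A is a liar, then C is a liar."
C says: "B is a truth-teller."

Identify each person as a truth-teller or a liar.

Consider A. Suppose A is a liar.
Then no assignment of the remaining roles makes every statement match its speaker's type — contradiction.
So A is a truth-teller.
With that fixed, B's statement is true, so B is a truth-teller.
With that fixed, C's statement is true, so C is a truth-teller.

A: truth-teller, B: truth-teller, C: truth-teller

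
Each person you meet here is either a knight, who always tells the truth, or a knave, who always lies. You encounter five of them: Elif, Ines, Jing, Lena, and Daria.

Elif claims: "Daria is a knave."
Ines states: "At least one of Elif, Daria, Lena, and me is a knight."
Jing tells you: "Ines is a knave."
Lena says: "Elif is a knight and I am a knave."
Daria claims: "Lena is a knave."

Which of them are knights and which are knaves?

Consider Elif. Suppose Elif is a knight.
Then whichever role Lena has, Lena's statement has the wrong truth value — contradiction.
So Elif is a knave.
With that fixed, Lena's statement is false, so Lena is a knave.
With that fixed, Daria's statement is true, so Daria is a knight.
With that fixed, Ines's statement is true, so Ines is a knight.
With that fixed, Jing's statement is false, so Jing is a knave.

Elif: knave, Ines: knight, Jing: knave, Lena: knave, Daria: knight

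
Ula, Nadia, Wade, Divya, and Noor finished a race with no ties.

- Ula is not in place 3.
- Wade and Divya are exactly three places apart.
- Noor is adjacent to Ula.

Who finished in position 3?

With clue 1, Ula is ruled out for place 3.
With clues 1–2, Divya and Wade are ruled out for place 3.
With clues 1–3, Nadia is ruled out for place 3.
So place 3 is Noor.

Noor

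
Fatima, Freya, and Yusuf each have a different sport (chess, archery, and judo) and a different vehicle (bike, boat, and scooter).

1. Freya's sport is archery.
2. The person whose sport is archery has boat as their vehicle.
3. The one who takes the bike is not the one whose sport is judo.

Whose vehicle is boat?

With clues 1–2, Fatima and Yusuf are impossible for the one with vehicle boat.
That leaves Freya.

Freya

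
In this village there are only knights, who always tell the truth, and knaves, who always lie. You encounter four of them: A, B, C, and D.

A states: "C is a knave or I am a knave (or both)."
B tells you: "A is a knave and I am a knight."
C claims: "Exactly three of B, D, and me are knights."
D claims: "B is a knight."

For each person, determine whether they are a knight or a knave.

A: knight, B: knave, C: knave, D: knave

Consider A. Suppose A is a knave.
Then A's own statement would have to be false, but it can't be — contradiction.
So A is a knight.
With that fixed, B's statement is false, so B is a knave.
With that fixed, C's statement is false, so C is a knave.
With that fixed, D's statement is false, so D is a knave.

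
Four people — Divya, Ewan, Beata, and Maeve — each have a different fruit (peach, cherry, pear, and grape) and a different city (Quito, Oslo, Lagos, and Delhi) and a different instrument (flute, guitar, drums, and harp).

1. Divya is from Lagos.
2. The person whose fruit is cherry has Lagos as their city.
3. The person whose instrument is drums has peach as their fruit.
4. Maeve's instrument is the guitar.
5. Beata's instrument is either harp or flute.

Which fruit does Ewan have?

With clues 1–2, cherry is impossible for Ewan's fruit.
With clues 1–5, grape and pear are impossible for Ewan's fruit.
That leaves peach.

peach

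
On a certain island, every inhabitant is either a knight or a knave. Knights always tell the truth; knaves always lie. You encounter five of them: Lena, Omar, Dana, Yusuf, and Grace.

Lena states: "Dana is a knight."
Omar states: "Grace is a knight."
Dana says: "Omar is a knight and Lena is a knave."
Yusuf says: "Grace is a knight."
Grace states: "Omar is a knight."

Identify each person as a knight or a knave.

Consider Lena. Suppose Lena is a knight.
Then no assignment of the remaining roles makes every statement match its speaker's type — contradiction.
So Lena is a knave.
Consider Omar. Suppose Omar is a knight.
Then no assignment of the remaining roles makes every statement match its speaker's type — contradiction.
So Omar is a knave.
With that fixed, Dana's statement is false, so Dana is a knave.
With that fixed, Grace's statement is false, so Grace is a knave.
With that fixed, Yusuf's statement is false, so Yusuf is a knave.

Lena: knave, Omar: knave, Dana: knave, Yusuf: knave, Grace: knave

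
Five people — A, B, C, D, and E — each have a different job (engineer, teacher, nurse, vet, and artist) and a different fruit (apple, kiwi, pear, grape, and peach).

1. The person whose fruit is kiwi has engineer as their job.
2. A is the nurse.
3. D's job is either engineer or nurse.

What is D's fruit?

kiwi

With clues 1–3, apple, grape, peach, and pear are impossible for D's fruit.
That leaves kiwi.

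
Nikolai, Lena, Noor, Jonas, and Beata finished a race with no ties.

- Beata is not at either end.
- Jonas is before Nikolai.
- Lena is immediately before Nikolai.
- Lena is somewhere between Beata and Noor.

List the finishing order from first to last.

Jonas, Beata, Lena, Nikolai, Noor

From clue 1: Beata is in {2,3,4}.
From clues 1–3: Nikolai is in {3,4,5}.
From clues 1–4: Jonas → place 1, Beata → place 2, Lena → place 3, Nikolai → place 4, Noor → place 5.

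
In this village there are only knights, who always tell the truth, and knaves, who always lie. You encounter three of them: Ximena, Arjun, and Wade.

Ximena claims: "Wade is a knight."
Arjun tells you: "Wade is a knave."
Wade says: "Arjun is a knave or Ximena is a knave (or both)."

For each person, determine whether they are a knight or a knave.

Consider Ximena. Suppose Ximena is a knave.
Then no assignment of the remaining roles makes every statement match its speaker's type — contradiction.
So Ximena is a knight.
Consider Arjun. Suppose Arjun is a knight.
Then no assignment of the remaining roles makes every statement match its speaker's type — contradiction.
So Arjun is a knave.
With that fixed, Wade's statement is true, so Wade is a knight.

Ximena: knight, Arjun: knave, Wade: knight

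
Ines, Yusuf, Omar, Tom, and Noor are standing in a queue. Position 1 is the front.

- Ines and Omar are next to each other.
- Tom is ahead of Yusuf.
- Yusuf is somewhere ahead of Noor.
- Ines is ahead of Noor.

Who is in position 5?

Noor

With clues 1–2, Tom is ruled out for position 5.
With clues 1–3, Yusuf is ruled out for position 5.
With clues 1–4, Ines and Omar are ruled out for position 5.
So position 5 is Noor.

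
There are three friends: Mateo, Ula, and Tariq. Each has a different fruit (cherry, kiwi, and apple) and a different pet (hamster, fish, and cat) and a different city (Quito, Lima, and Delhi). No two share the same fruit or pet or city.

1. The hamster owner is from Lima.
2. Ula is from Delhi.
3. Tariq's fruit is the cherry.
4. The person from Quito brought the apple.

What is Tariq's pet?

With clues 1–4, cat and fish are impossible for Tariq's pet.
That leaves hamster.

hamster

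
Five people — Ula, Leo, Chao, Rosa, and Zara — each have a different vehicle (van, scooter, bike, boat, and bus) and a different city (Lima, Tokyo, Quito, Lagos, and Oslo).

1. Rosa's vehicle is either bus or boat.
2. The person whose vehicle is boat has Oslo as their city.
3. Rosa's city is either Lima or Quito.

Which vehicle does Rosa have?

bus

Clue 1 rules out bike, scooter, and van for Rosa's vehicle.
With clues 1–3, boat is impossible for Rosa's vehicle.
That leaves bus.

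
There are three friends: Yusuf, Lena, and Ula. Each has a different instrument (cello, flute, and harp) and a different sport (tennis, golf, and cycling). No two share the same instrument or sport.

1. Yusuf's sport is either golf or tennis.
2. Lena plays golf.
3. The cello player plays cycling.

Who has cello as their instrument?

Ula

With clues 1–3, Lena and Yusuf are impossible for the one with instrument cello.
That leaves Ula.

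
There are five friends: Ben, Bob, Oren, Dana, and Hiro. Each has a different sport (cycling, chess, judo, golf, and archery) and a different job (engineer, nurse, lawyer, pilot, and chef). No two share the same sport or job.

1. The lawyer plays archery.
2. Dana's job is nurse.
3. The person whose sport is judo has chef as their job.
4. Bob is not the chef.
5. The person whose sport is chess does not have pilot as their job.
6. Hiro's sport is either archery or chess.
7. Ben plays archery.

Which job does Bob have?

pilot

With clues 1–2, nurse is impossible for Bob's job.
With clues 1–4, chef is impossible for Bob's job.
With clues 1–7, engineer and lawyer are impossible for Bob's job.
That leaves pilot.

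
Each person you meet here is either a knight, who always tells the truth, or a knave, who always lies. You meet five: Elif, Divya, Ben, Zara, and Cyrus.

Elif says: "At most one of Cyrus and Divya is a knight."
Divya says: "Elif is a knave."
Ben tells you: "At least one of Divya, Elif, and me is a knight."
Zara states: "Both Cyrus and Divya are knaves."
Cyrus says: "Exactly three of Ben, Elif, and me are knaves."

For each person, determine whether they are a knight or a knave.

Consider Elif. Suppose Elif is a knave.
Then no assignment of the remaining roles makes every statement match its speaker's type — contradiction.
So Elif is a knight.
With that fixed, Divya's statement is false, so Divya is a knave.
With that fixed, Ben's statement is true, so Ben is a knight.
With that fixed, Cyrus's statement is false, so Cyrus is a knave.
With that fixed, Zara's statement is true, so Zara is a knight.

Elif: knight, Divya: knave, Ben: knight, Zara: knight, Cyrus: knave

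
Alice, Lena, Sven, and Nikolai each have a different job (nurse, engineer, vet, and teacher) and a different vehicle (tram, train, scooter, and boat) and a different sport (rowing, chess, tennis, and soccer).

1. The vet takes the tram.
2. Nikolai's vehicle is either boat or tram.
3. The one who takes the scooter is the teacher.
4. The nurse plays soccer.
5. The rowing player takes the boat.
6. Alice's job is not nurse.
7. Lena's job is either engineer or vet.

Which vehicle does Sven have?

train

With clues 1–7, boat, scooter, and tram are impossible for Sven's vehicle.
That leaves train.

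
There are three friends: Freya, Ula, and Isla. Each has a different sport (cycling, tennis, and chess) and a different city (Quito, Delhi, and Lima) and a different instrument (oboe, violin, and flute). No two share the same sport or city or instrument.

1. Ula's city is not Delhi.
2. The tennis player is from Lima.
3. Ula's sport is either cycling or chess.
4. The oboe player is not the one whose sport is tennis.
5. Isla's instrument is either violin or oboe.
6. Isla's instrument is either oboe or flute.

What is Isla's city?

Delhi

With clues 1–3, Quito is impossible for Isla's city.
With clues 1–6, Lima is impossible for Isla's city.
That leaves Delhi.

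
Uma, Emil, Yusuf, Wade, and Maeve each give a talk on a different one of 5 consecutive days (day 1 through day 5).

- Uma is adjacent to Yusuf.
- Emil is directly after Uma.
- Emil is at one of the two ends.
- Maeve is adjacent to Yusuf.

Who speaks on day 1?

With clues 1–2, Emil and Uma are ruled out for day 1.
With clues 1–3, Yusuf is ruled out for day 1.
With clues 1–4, Maeve is ruled out for day 1.
So day 1 is Wade.

Wade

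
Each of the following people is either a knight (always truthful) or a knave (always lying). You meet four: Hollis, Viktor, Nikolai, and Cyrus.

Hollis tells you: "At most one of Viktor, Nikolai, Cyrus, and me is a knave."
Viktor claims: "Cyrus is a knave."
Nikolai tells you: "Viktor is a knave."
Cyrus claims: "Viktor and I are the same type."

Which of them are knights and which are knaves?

Hollis: knave, Viktor: knight, Nikolai: knave, Cyrus: knave

Consider Hollis. Suppose Hollis is a knight.
Then no assignment of the remaining roles makes every statement match its speaker's type — contradiction.
So Hollis is a knave.
Consider Viktor. Suppose Viktor is a knave.
Then whichever role Cyrus has, Cyrus's statement has the wrong truth value — contradiction.
So Viktor is a knight.
With that fixed, Nikolai's statement is false, so Nikolai is a knave.
Consider Cyrus. Suppose Cyrus is a knight.
Then Viktor's statement comes out false, contradicting Viktor being a knight.
So Cyrus is a knave.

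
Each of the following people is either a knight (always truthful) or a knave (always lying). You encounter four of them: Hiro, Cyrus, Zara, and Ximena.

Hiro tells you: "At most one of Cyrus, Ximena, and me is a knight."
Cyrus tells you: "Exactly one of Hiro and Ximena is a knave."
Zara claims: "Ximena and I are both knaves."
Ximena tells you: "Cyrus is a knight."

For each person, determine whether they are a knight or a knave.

Consider Hiro. Suppose Hiro is a knight.
Then no assignment of the remaining roles makes every statement match its speaker's type — contradiction.
So Hiro is a knave.
Consider Cyrus. Suppose Cyrus is a knave.
Then Hiro's statement comes out true, contradicting Hiro being a knave.
So Cyrus is a knight.
With that fixed, Ximena's statement is true, so Ximena is a knight.
With that fixed, Zara's statement is false, so Zara is a knave.

Hiro: knave, Cyrus: knight, Zara: knave, Ximena: knight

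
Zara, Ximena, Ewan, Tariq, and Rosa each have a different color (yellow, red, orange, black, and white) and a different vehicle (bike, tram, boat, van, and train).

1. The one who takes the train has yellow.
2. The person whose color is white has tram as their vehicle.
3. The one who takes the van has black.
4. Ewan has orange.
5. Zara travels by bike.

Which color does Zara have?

red

With clues 1–4, orange is impossible for Zara's color.
With clues 1–5, black, white, and yellow are impossible for Zara's color.
That leaves red.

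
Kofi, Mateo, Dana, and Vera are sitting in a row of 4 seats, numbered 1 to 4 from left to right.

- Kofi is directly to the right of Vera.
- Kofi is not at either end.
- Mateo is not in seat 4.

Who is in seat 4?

Dana

With clue 1, Vera is ruled out for seat 4.
With clues 1–2, Kofi is ruled out for seat 4.
With clues 1–3, Mateo is ruled out for seat 4.
So seat 4 is Dana.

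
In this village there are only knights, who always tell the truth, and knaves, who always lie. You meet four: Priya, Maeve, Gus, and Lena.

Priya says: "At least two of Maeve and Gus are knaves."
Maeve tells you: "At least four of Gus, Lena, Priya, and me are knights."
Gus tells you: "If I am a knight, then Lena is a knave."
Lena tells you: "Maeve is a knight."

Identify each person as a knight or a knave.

Consider Priya. Suppose Priya is a knight.
Then no assignment of the remaining roles makes every statement match its speaker's type — contradiction.
So Priya is a knave.
With that fixed, Maeve's statement is false, so Maeve is a knave.
With that fixed, Lena's statement is false, so Lena is a knave.
With that fixed, Gus's statement is true, so Gus is a knight.

Priya: knave, Maeve: knave, Gus: knight, Lena: knave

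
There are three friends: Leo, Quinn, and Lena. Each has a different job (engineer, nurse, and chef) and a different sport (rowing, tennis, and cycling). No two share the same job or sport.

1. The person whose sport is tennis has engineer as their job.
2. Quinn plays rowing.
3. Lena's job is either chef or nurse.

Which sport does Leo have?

With clues 1–2, rowing is impossible for Leo's sport.
With clues 1–3, cycling is impossible for Leo's sport.
That leaves tennis.

tennis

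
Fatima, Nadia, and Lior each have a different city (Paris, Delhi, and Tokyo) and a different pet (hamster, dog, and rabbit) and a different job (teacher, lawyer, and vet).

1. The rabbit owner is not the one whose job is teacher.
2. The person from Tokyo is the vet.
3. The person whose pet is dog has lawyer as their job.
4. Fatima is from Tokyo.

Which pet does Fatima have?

rabbit

With clues 1–4, dog and hamster are impossible for Fatima's pet.
That leaves rabbit.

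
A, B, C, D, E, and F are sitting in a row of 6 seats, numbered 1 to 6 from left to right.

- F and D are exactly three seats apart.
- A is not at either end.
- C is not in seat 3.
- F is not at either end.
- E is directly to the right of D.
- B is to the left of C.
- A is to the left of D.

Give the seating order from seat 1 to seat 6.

From clues 1–2: A is in {2,3,4,5}.
From clues 1–5: A is in {3,4,5}.
From clues 1–6: C is in {4,6}.
From clues 1–7: B → seat 1, F → seat 2, A → seat 3, C → seat 4, D → seat 5, E → seat 6.

B, F, A, C, D, E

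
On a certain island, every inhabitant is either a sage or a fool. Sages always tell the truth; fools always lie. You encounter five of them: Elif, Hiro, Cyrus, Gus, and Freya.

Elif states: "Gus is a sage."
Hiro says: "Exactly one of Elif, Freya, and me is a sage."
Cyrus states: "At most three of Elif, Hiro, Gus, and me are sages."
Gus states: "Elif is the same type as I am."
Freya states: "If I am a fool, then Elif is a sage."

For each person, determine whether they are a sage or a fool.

Consider Elif. Suppose Elif is a fool.
Then whichever role Gus has, Gus's statement has the wrong truth value — contradiction.
So Elif is a sage.
With that fixed, Freya's statement is true, so Freya is a sage.
With that fixed, Hiro's statement is false, so Hiro is a fool.
With that fixed, Cyrus's statement is true, so Cyrus is a sage.
Consider Gus. Suppose Gus is a fool.
Then Elif's statement comes out false, contradicting Elif being a sage.
So Gus is a sage.

Elif: sage, Hiro: fool, Cyrus: sage, Gus: sage, Freya: sage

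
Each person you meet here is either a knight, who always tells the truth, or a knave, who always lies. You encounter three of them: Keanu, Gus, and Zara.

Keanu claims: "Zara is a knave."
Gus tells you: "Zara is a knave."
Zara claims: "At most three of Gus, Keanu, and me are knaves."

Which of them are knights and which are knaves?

Regardless of anyone's role, Zara's statement is true, so Zara is a knight.
With that fixed, Keanu's statement is false, so Keanu is a knave.
With that fixed, Gus's statement is false, so Gus is a knave.

Keanu: knave, Gus: knave, Zara: knight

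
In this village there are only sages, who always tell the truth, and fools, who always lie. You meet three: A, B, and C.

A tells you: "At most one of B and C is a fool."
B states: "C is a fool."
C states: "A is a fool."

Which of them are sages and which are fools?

Consider A. Suppose A is a fool.
Then no assignment of the remaining roles makes every statement match its speaker's type — contradiction.
So A is a sage.
With that fixed, C's statement is false, so C is a fool.
With that fixed, B's statement is true, so B is a sage.

A: sage, B: sage, C: fool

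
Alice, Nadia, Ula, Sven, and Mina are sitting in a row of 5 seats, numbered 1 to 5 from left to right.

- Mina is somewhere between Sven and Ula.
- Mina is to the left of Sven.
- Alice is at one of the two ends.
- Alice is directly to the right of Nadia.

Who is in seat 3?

Sven

With clues 1–3, Alice is ruled out for seat 3.
With clues 1–4, Mina, Nadia, and Ula are ruled out for seat 3.
So seat 3 is Sven.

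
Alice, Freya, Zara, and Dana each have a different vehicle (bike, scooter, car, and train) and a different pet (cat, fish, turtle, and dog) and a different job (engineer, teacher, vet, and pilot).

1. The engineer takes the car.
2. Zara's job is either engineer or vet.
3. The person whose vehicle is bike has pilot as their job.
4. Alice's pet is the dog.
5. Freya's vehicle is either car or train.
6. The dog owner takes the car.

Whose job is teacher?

Freya

With clues 1–2, Zara is impossible for the one with job teacher.
With clues 1–6, Alice and Dana are impossible for the one with job teacher.
That leaves Freya.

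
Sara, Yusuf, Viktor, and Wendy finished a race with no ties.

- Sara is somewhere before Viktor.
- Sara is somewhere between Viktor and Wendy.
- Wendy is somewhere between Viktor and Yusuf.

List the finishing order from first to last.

Yusuf, Wendy, Sara, Viktor

From clue 1: Sara is in {1,2,3}.
From clues 1–2: Sara is in {2,3}.
From clues 1–3: Yusuf → place 1, Wendy → place 2, Sara → place 3, Viktor → place 4.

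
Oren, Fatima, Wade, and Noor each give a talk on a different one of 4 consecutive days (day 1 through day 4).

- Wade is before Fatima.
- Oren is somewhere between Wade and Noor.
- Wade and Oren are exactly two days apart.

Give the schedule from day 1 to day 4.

From clue 1: Fatima is in {2,3,4}.
From clues 1–2: Oren is in {2,3}.
From clues 1–3: Wade → day 1, Fatima → day 2, Oren → day 3, Noor → day 4.

Wade, Fatima, Oren, Noor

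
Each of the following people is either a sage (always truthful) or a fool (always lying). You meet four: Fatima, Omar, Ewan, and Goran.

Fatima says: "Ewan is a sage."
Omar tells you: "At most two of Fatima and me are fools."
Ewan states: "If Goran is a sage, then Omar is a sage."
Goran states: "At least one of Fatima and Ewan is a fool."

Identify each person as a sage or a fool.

Fatima: sage, Omar: sage, Ewan: sage, Goran: fool

Regardless of anyone's role, Omar's statement is true, so Omar is a sage.
With that fixed, Ewan's statement is true, so Ewan is a sage.
With that fixed, Fatima's statement is true, so Fatima is a sage.
With that fixed, Goran's statement is false, so Goran is a fool.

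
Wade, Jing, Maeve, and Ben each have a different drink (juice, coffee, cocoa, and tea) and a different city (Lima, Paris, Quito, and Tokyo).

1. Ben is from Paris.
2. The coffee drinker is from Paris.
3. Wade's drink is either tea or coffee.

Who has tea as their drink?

Wade

With clues 1–2, Ben is impossible for the one with drink tea.
With clues 1–3, Jing and Maeve are impossible for the one with drink tea.
That leaves Wade.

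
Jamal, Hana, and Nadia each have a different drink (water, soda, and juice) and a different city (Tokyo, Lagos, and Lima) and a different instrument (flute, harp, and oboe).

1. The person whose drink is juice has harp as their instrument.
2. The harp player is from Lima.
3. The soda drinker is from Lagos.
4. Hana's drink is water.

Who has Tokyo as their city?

With clues 1–4, Jamal and Nadia are impossible for the one with city Tokyo.
That leaves Hana.

Hana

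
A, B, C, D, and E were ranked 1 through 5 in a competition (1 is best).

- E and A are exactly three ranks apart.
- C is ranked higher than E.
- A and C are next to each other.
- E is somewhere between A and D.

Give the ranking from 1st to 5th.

A, C, B, E, D

From clue 1: A is in {1,2,4,5}.
From clues 1–2: A is in {1,2,5}.
From clues 1–3: A is in {1,2}.
From clues 1–4: A → rank 1, C → rank 2, B → rank 3, E → rank 4, D → rank 5.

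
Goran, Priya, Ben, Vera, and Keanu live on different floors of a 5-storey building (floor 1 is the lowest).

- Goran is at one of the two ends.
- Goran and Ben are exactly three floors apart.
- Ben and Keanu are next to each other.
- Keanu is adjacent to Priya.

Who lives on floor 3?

With clue 1, Goran is ruled out for floor 3.
With clues 1–2, Ben is ruled out for floor 3.
With clues 1–4, Priya and Vera are ruled out for floor 3.
So floor 3 is Keanu.

Keanu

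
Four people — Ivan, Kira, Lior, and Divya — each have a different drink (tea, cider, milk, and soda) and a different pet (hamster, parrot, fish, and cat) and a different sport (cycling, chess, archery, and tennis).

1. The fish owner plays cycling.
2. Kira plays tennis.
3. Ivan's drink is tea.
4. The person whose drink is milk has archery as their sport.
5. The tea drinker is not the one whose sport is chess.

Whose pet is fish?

With clues 1–2, Kira is impossible for the one with pet fish.
With clues 1–5, Divya and Lior are impossible for the one with pet fish.
That leaves Ivan.

Ivan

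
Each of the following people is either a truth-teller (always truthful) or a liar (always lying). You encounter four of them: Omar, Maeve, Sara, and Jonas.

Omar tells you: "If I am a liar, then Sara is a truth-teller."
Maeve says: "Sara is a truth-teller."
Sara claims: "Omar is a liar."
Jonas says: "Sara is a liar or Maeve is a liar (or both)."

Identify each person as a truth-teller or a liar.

Consider Omar. Suppose Omar is a liar.
Then no assignment of the remaining roles makes every statement match its speaker's type — contradiction.
So Omar is a truth-teller.
With that fixed, Sara's statement is false, so Sara is a liar.
With that fixed, Jonas's statement is true, so Jonas is a truth-teller.
With that fixed, Maeve's statement is false, so Maeve is a liar.

Omar: truth-teller, Maeve: liar, Sara: liar, Jonas: truth-teller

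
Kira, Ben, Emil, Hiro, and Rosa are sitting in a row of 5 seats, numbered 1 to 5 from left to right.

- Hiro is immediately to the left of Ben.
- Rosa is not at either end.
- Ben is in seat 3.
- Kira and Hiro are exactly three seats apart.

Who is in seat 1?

Emil

With clue 1, Ben is ruled out for seat 1.
With clues 1–2, Rosa is ruled out for seat 1.
With clues 1–3, Hiro is ruled out for seat 1.
With clues 1–4, Kira is ruled out for seat 1.
So seat 1 is Emil.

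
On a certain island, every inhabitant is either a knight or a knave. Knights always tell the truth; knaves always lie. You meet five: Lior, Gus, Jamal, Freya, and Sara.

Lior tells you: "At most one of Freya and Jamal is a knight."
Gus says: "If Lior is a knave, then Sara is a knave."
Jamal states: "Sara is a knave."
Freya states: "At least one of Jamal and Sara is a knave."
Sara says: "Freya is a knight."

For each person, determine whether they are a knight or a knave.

Consider Lior. Suppose Lior is a knave.
Then no assignment of the remaining roles makes every statement match its speaker's type — contradiction.
So Lior is a knight.
With that fixed, Gus's statement is true, so Gus is a knight.
Consider Jamal. Suppose Jamal is a knight.
Then no assignment of the remaining roles makes every statement match its speaker's type — contradiction.
So Jamal is a knave.
With that fixed, Freya's statement is true, so Freya is a knight.
With that fixed, Sara's statement is true, so Sara is a knight.

Lior: knight, Gus: knight, Jamal: knave, Freya: knight, Sara: knight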